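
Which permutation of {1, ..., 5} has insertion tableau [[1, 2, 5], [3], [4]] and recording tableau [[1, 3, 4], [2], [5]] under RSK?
Reverse the RSK construction: for i from n down to 1, find the cell of Q containing i, remove the entry at that cell from P, and reverse-bump it up through P; the value ejected from row 1 is w(i).

Step i=5: Q has 5 at row 3, column 1; remove 4 from row 3 of P and reverse-bump: 4 enters row 2 and ejects 3; 3 enters row 1 and ejects 2. So w(5) = 2. P is now [[1, 3, 5], [4]].
Step i=4: Q has 4 at row 1, column 3; remove that cell from P, ejecting 5. So w(4) = 5. P is now [[1, 3], [4]].
Step i=3: Q has 3 at row 1, column 2; remove that cell from P, ejecting 3. So w(3) = 3. P is now [[1], [4]].
Step i=2: Q has 2 at row 2, column 1; remove 4 from row 2 of P and reverse-bump: 4 enters row 1 and ejects 1. So w(2) = 1. P is now [[4]].
Step i=1: Q has 1 at row 1, column 1; remove that cell from P, ejecting 4. So w(1) = 4. P is now [].

So w = 4 1 3 5 2.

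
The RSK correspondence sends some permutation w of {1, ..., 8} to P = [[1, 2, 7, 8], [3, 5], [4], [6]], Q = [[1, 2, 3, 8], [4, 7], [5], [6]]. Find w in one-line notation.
4 6 7 5 3 1 2 8

Reverse the RSK construction: for i from n down to 1, find the cell of Q containing i, remove the entry at that cell from P, and reverse-bump it up through P; the value ejected from row 1 is w(i).

Step i=8: Q has 8 at row 1, column 4; remove that cell from P, ejecting 8. So w(8) = 8. P is now [[1, 2, 7], [3, 5], [4], [6]].
Step i=7: Q has 7 at row 2, column 2; remove 5 from row 2 of P and reverse-bump: 5 enters row 1 and ejects 2. So w(7) = 2. P is now [[1, 5, 7], [3], [4], [6]].
Step i=6: Q has 6 at row 4, column 1; remove 6 from row 4 of P and reverse-bump: 6 enters row 3 and ejects 4; 4 enters row 2 and ejects 3; 3 enters row 1 and ejects 1. So w(6) = 1. P is now [[3, 5, 7], [4], [6]].
Step i=5: Q has 5 at row 3, column 1; remove 6 from row 3 of P and reverse-bump: 6 enters row 2 and ejects 4; 4 enters row 1 and ejects 3. So w(5) = 3. P is now [[4, 5, 7], [6]].
Step i=4: Q has 4 at row 2, column 1; remove 6 from row 2 of P and reverse-bump: 6 enters row 1 and ejects 5. So w(4) = 5. P is now [[4, 6, 7]].
Step i=3: Q has 3 at row 1, column 3; remove that cell from P, ejecting 7. So w(3) = 7. P is now [[4, 6]].
Step i=2: Q has 2 at row 1, column 2; remove that cell from P, ejecting 6. So w(2) = 6. P is now [[4]].
Step i=1: Q has 1 at row 1, column 1; remove that cell from P, ejecting 4. So w(1) = 4. P is now [].

So w = 4 6 7 5 3 1 2 8.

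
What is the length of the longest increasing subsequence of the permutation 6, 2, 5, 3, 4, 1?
3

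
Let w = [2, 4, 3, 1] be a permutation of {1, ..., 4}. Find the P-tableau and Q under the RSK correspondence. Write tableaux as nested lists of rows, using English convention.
Insert each entry of the permutation into P by Schensted row insertion, recording in Q the position of each new cell.

Insert 2: appended to row 1. P = [[2]].
Insert 4: appended to row 1. P = [[2, 4]].
Insert 3: 3 bumps 4 from row 1; 4 starts row 2. P = [[2, 3], [4]].
Insert 1: 1 bumps 2 from row 1; 2 bumps 4 from row 2; 4 starts row 3. P = [[1, 3], [2], [4]].

So P = [[1, 3], [2], [4]], Q = [[1, 2], [3], [4]].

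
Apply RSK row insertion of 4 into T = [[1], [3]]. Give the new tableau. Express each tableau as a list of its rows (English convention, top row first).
[[1, 4], [3]]

4 is larger than every entry of row 1, so it is appended to row 1. The new tableau is [[1, 4], [3]].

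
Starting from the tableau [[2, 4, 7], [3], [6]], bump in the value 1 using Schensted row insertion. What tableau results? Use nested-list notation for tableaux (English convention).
[[1, 4, 7], [2], [3], [6]]

In row 1, 1 replaces 2 (the leftmost entry greater than 1); 2 is bumped to row 2. In row 2, 2 replaces 3 (the leftmost entry greater than 2); 3 is bumped to row 3. In row 3, 3 replaces 6 (the leftmost entry greater than 3); 6 is bumped to row 4. 6 starts a new row 4. The new tableau is [[1, 4, 7], [2], [3], [6]].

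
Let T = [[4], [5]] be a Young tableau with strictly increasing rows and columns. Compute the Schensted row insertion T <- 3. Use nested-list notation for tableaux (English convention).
[[3], [4], [5]]

In row 1, 3 replaces 4 (the leftmost entry greater than 3); 4 is bumped to row 2. In row 2, 4 replaces 5 (the leftmost entry greater than 4); 5 is bumped to row 3. 5 starts a new row 3. The new tableau is [[3], [4], [5]].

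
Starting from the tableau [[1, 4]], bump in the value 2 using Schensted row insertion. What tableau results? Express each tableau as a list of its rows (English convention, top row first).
In row 1, 2 replaces 4 (the leftmost entry greater than 2); 4 is bumped to row 2. 4 starts a new row 2. The new tableau is [[1, 2], [4]].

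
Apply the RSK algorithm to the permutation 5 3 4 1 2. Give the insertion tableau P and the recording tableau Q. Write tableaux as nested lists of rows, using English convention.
Insert each entry of the permutation into P by Schensted row insertion, recording in Q the position of each new cell.

Insert 5: appended to row 1. P = [[5]].
Insert 3: 3 bumps 5 from row 1; 5 starts row 2. P = [[3], [5]].
Insert 4: appended to row 1. P = [[3, 4], [5]].
Insert 1: 1 bumps 3 from row 1; 3 bumps 5 from row 2; 5 starts row 3. P = [[1, 4], [3], [5]].
Insert 2: 2 bumps 4 from row 1; 4 appends to row 2. P = [[1, 2], [3, 4], [5]].

So P = [[1, 2], [3, 4], [5]], Q = [[1, 3], [2, 5], [4]].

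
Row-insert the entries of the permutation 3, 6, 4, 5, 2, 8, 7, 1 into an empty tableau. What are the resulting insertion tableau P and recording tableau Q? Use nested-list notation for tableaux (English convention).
Insert each entry of the permutation into P by Schensted row insertion, recording in Q the position of each new cell.

After inserting 3: P = [[3]].
After inserting 6: P = [[3, 6]].
After inserting 4: P = [[3, 4], [6]].
After inserting 5: P = [[3, 4, 5], [6]].
After inserting 2: P = [[2, 4, 5], [3], [6]].
After inserting 8: P = [[2, 4, 5, 8], [3], [6]].
After inserting 7: P = [[2, 4, 5, 7], [3, 8], [6]].
After inserting 1: P = [[1, 4, 5, 7], [2, 8], [3], [6]].

So P = [[1, 4, 5, 7], [2, 8], [3], [6]], Q = [[1, 2, 4, 6], [3, 7], [5], [8]].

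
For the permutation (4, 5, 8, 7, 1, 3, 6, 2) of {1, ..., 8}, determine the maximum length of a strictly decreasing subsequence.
4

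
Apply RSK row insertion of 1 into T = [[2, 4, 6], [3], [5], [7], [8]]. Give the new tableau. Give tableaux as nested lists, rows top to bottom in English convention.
In row 1, 1 replaces 2 (the leftmost entry greater than 1); 2 is bumped to row 2. In row 2, 2 replaces 3 (the leftmost entry greater than 2); 3 is bumped to row 3. In row 3, 3 replaces 5 (the leftmost entry greater than 3); 5 is bumped to row 4. In row 4, 5 replaces 7 (the leftmost entry greater than 5); 7 is bumped to row 5. In row 5, 7 replaces 8 (the leftmost entry greater than 7); 8 is bumped to row 6. 8 starts a new row 6. The new tableau is [[1, 4, 6], [2], [3], [5], [7], [8]].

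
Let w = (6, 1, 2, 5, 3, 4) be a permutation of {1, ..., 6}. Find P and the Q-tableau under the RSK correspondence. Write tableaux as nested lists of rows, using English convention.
Insert each entry of the permutation into P by Schensted row insertion, recording in Q the position of each new cell.

Insert 6: appended to row 1. P = [[6]].
Insert 1: 1 bumps 6 from row 1; 6 starts row 2. P = [[1], [6]].
Insert 2: appended to row 1. P = [[1, 2], [6]].
Insert 5: appended to row 1. P = [[1, 2, 5], [6]].
Insert 3: 3 bumps 5 from row 1; 5 bumps 6 from row 2; 6 starts row 3. P = [[1, 2, 3], [5], [6]].
Insert 4: appended to row 1. P = [[1, 2, 3, 4], [5], [6]].

So P = [[1, 2, 3, 4], [5], [6]], Q = [[1, 3, 4, 6], [2], [5]].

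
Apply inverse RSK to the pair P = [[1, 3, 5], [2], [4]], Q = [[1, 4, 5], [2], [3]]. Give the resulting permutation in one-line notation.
4 2 1 3 5

Reverse RSK: for i = n, n-1, ..., 1, locate i in Q, remove the corresponding corner cell from P, and reverse-bump its entry up through P; the value ejected from row 1 is w(i).

So w = 4 2 1 3 5.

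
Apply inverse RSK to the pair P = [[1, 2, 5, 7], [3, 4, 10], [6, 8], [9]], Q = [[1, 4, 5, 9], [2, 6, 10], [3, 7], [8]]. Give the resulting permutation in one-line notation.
6 3 1 4 9 8 5 2 10 7

Reverse the RSK construction: for i from n down to 1, find the cell of Q containing i, remove the entry at that cell from P, and reverse-bump it up through P; the value ejected from row 1 is w(i).

Step i=10: Q has 10 at row 2, column 3; remove 10 from row 2 of P and reverse-bump: 10 enters row 1 and ejects 7. So w(10) = 7. P is now [[1, 2, 5, 10], [3, 4], [6, 8], [9]].
Step i=9: Q has 9 at row 1, column 4; remove that cell from P, ejecting 10. So w(9) = 10. P is now [[1, 2, 5], [3, 4], [6, 8], [9]].
Step i=8: Q has 8 at row 4, column 1; remove 9 from row 4 of P and reverse-bump: 9 enters row 3 and ejects 8; 8 enters row 2 and ejects 4; 4 enters row 1 and ejects 2. So w(8) = 2. P is now [[1, 4, 5], [3, 8], [6, 9]].
Step i=7: Q has 7 at row 3, column 2; remove 9 from row 3 of P and reverse-bump: 9 enters row 2 and ejects 8; 8 enters row 1 and ejects 5. So w(7) = 5. P is now [[1, 4, 8], [3, 9], [6]].
Step i=6: Q has 6 at row 2, column 2; remove 9 from row 2 of P and reverse-bump: 9 enters row 1 and ejects 8. So w(6) = 8. P is now [[1, 4, 9], [3], [6]].
Step i=5: Q has 5 at row 1, column 3; remove that cell from P, ejecting 9. So w(5) = 9. P is now [[1, 4], [3], [6]].
Step i=4: Q has 4 at row 1, column 2; remove that cell from P, ejecting 4. So w(4) = 4. P is now [[1], [3], [6]].
Step i=3: Q has 3 at row 3, column 1; remove 6 from row 3 of P and reverse-bump: 6 enters row 2 and ejects 3; 3 enters row 1 and ejects 1. So w(3) = 1. P is now [[3], [6]].
Step i=2: Q has 2 at row 2, column 1; remove 6 from row 2 of P and reverse-bump: 6 enters row 1 and ejects 3. So w(2) = 3. P is now [[6]].
Step i=1: Q has 1 at row 1, column 1; remove that cell from P, ejecting 6. So w(1) = 6. P is now [].

So w = 6 3 1 4 9 8 5 2 10 7.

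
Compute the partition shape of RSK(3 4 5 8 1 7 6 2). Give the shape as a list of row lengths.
Row-insert each entry into an empty tableau.

After inserting 3: P = [[3]].
After inserting 4: P = [[3, 4]].
After inserting 5: P = [[3, 4, 5]].
After inserting 8: P = [[3, 4, 5, 8]].
After inserting 1: P = [[1, 4, 5, 8], [3]].
After inserting 7: P = [[1, 4, 5, 7], [3, 8]].
After inserting 6: P = [[1, 4, 5, 6], [3, 7], [8]].
After inserting 2: P = [[1, 2, 5, 6], [3, 4], [7], [8]].

The final insertion tableau P = [[1, 2, 5, 6], [3, 4], [7], [8]] has shape [4, 2, 1, 1].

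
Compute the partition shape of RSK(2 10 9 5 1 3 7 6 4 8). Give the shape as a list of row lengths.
[4, 3, 1, 1, 1]

Row-insert each entry into an empty tableau.

After inserting 2: P = [[2]].
After inserting 10: P = [[2, 10]].
After inserting 9: P = [[2, 9], [10]].
After inserting 5: P = [[2, 5], [9], [10]].
After inserting 1: P = [[1, 5], [2], [9], [10]].
After inserting 3: P = [[1, 3], [2, 5], [9], [10]].
After inserting 7: P = [[1, 3, 7], [2, 5], [9], [10]].
After inserting 6: P = [[1, 3, 6], [2, 5, 7], [9], [10]].
After inserting 4: P = [[1, 3, 4], [2, 5, 6], [7], [9], [10]].
After inserting 8: P = [[1, 3, 4, 8], [2, 5, 6], [7], [9], [10]].

The final insertion tableau P = [[1, 3, 4, 8], [2, 5, 6], [7], [9], [10]] has shape [4, 3, 1, 1, 1].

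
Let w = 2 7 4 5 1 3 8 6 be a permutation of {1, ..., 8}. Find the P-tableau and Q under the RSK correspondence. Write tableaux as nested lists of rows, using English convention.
P = [[1, 3, 5, 6], [2, 4, 8], [7]], Q = [[1, 2, 4, 7], [3, 6, 8], [5]]

Insert each entry of the permutation into P by Schensted row insertion, recording in Q the position of each new cell.

Insert 2: appended to row 1. P = [[2]], Q = [[1]].
Insert 7: appended to row 1. P = [[2, 7]], Q = [[1, 2]].
Insert 4: 4 bumps 7 from row 1; 7 starts row 2. P = [[2, 4], [7]], Q = [[1, 2], [3]].
Insert 5: appended to row 1. P = [[2, 4, 5], [7]], Q = [[1, 2, 4], [3]].
Insert 1: 1 bumps 2 from row 1; 2 bumps 7 from row 2; 7 starts row 3. P = [[1, 4, 5], [2], [7]], Q = [[1, 2, 4], [3], [5]].
Insert 3: 3 bumps 4 from row 1; 4 appends to row 2. P = [[1, 3, 5], [2, 4], [7]], Q = [[1, 2, 4], [3, 6], [5]].
Insert 8: appended to row 1. P = [[1, 3, 5, 8], [2, 4], [7]], Q = [[1, 2, 4, 7], [3, 6], [5]].
Insert 6: 6 bumps 8 from row 1; 8 appends to row 2. P = [[1, 3, 5, 6], [2, 4, 8], [7]], Q = [[1, 2, 4, 7], [3, 6, 8], [5]].

So P = [[1, 3, 5, 6], [2, 4, 8], [7]], Q = [[1, 2, 4, 7], [3, 6, 8], [5]].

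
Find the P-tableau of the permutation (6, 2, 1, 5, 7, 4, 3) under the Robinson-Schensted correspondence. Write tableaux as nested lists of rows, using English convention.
P = [[1, 3, 7], [2, 4], [5], [6]]

Insert 6: appended to row 1. P = [[6]].
Insert 2: 2 bumps 6 from row 1; 6 starts row 2. P = [[2], [6]].
Insert 1: 1 bumps 2 from row 1; 2 bumps 6 from row 2; 6 starts row 3. P = [[1], [2], [6]].
Insert 5: appended to row 1. P = [[1, 5], [2], [6]].
Insert 7: appended to row 1. P = [[1, 5, 7], [2], [6]].
Insert 4: 4 bumps 5 from row 1; 5 appends to row 2. P = [[1, 4, 7], [2, 5], [6]].
Insert 3: 3 bumps 4 from row 1; 4 bumps 5 from row 2; 5 bumps 6 from row 3; 6 starts row 4. P = [[1, 3, 7], [2, 4], [5], [6]].

So P = [[1, 3, 7], [2, 4], [5], [6]].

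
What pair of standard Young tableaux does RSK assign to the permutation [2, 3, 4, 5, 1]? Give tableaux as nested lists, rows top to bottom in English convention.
Insert each entry of the permutation into P by Schensted row insertion, recording in Q the position of each new cell.

After inserting 2: P = [[2]].
After inserting 3: P = [[2, 3]].
After inserting 4: P = [[2, 3, 4]].
After inserting 5: P = [[2, 3, 4, 5]].
After inserting 1: P = [[1, 3, 4, 5], [2]].

So P = [[1, 3, 4, 5], [2]], Q = [[1, 2, 3, 4], [5]].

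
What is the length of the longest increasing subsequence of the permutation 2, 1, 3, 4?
3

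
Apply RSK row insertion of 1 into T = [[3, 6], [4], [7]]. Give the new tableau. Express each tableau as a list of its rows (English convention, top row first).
In row 1, 1 replaces 3 (the leftmost entry greater than 1); 3 is bumped to row 2. In row 2, 3 replaces 4 (the leftmost entry greater than 3); 4 is bumped to row 3. In row 3, 4 replaces 7 (the leftmost entry greater than 4); 7 is bumped to row 4. 7 starts a new row 4. The new tableau is [[1, 6], [3], [4], [7]].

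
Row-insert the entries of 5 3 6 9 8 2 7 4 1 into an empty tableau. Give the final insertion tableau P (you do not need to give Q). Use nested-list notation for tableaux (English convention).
After inserting 5: P = [[5]].
After inserting 3: P = [[3], [5]].
After inserting 6: P = [[3, 6], [5]].
After inserting 9: P = [[3, 6, 9], [5]].
After inserting 8: P = [[3, 6, 8], [5, 9]].
After inserting 2: P = [[2, 6, 8], [3, 9], [5]].
After inserting 7: P = [[2, 6, 7], [3, 8], [5, 9]].
After inserting 4: P = [[2, 4, 7], [3, 6], [5, 8], [9]].
After inserting 1: P = [[1, 4, 7], [2, 6], [3, 8], [5], [9]].

So P = [[1, 4, 7], [2, 6], [3, 8], [5], [9]].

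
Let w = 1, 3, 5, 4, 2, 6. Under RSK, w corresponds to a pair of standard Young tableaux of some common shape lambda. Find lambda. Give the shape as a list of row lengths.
[4, 1, 1]

Row-insert each entry into an empty tableau.

After inserting 1: P = [[1]].
After inserting 3: P = [[1, 3]].
After inserting 5: P = [[1, 3, 5]].
After inserting 4: P = [[1, 3, 4], [5]].
After inserting 2: P = [[1, 2, 4], [3], [5]].
After inserting 6: P = [[1, 2, 4, 6], [3], [5]].

The final insertion tableau P = [[1, 2, 4, 6], [3], [5]] has shape [4, 1, 1].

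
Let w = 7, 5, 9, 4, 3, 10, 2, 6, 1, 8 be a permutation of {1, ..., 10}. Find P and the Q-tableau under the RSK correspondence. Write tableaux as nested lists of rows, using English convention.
Insert each entry of the permutation into P by Schensted row insertion, recording in Q the position of each new cell.

Insert 7: appended to row 1. P = [[7]], Q = [[1]].
Insert 5: 5 bumps 7 from row 1; 7 starts row 2. P = [[5], [7]], Q = [[1], [2]].
Insert 9: appended to row 1. P = [[5, 9], [7]], Q = [[1, 3], [2]].
Insert 4: 4 bumps 5 from row 1; 5 bumps 7 from row 2; 7 starts row 3. P = [[4, 9], [5], [7]], Q = [[1, 3], [2], [4]].
Insert 3: 3 bumps 4 from row 1; 4 bumps 5 from row 2; 5 bumps 7 from row 3; 7 starts row 4. P = [[3, 9], [4], [5], [7]], Q = [[1, 3], [2], [4], [5]].
Insert 10: appended to row 1. P = [[3, 9, 10], [4], [5], [7]], Q = [[1, 3, 6], [2], [4], [5]].
Insert 2: 2 bumps 3 from row 1; 3 bumps 4 from row 2; 4 bumps 5 from row 3; 5 bumps 7 from row 4; 7 starts row 5. P = [[2, 9, 10], [3], [4], [5], [7]], Q = [[1, 3, 6], [2], [4], [5], [7]].
Insert 6: 6 bumps 9 from row 1; 9 appends to row 2. P = [[2, 6, 10], [3, 9], [4], [5], [7]], Q = [[1, 3, 6], [2, 8], [4], [5], [7]].
Insert 1: 1 bumps 2 from row 1; 2 bumps 3 from row 2; 3 bumps 4 from row 3; 4 bumps 5 from row 4; 5 bumps 7 from row 5; 7 starts row 6. P = [[1, 6, 10], [2, 9], [3], [4], [5], [7]], Q = [[1, 3, 6], [2, 8], [4], [5], [7], [9]].
Insert 8: 8 bumps 10 from row 1; 10 appends to row 2. P = [[1, 6, 8], [2, 9, 10], [3], [4], [5], [7]], Q = [[1, 3, 6], [2, 8, 10], [4], [5], [7], [9]].

So P = [[1, 6, 8], [2, 9, 10], [3], [4], [5], [7]], Q = [[1, 3, 6], [2, 8, 10], [4], [5], [7], [9]].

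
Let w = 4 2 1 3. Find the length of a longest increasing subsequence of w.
2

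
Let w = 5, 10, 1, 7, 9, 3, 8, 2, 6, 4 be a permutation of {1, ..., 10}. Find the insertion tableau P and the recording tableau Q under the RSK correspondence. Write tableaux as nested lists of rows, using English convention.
P = [[1, 2, 4], [3, 6, 8], [5, 7], [9], [10]], Q = [[1, 2, 5], [3, 4, 7], [6, 9], [8], [10]]

Insert each entry of the permutation into P by Schensted row insertion, recording in Q the position of each new cell.

Insert 5: appended to row 1. P = [[5]].
Insert 10: appended to row 1. P = [[5, 10]].
Insert 1: 1 bumps 5 from row 1; 5 starts row 2. P = [[1, 10], [5]].
Insert 7: 7 bumps 10 from row 1; 10 appends to row 2. P = [[1, 7], [5, 10]].
Insert 9: appended to row 1. P = [[1, 7, 9], [5, 10]].
Insert 3: 3 bumps 7 from row 1; 7 bumps 10 from row 2; 10 starts row 3. P = [[1, 3, 9], [5, 7], [10]].
Insert 8: 8 bumps 9 from row 1; 9 appends to row 2. P = [[1, 3, 8], [5, 7, 9], [10]].
Insert 2: 2 bumps 3 from row 1; 3 bumps 5 from row 2; 5 bumps 10 from row 3; 10 starts row 4. P = [[1, 2, 8], [3, 7, 9], [5], [10]].
Insert 6: 6 bumps 8 from row 1; 8 bumps 9 from row 2; 9 appends to row 3. P = [[1, 2, 6], [3, 7, 8], [5, 9], [10]].
Insert 4: 4 bumps 6 from row 1; 6 bumps 7 from row 2; 7 bumps 9 from row 3; 9 bumps 10 from row 4; 10 starts row 5. P = [[1, 2, 4], [3, 6, 8], [5, 7], [9], [10]].

So P = [[1, 2, 4], [3, 6, 8], [5, 7], [9], [10]], Q = [[1, 2, 5], [3, 4, 7], [6, 9], [8], [10]].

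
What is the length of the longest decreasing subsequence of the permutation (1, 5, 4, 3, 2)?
4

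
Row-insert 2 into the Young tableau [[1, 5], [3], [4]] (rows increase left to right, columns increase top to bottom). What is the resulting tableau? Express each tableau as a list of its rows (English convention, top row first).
In row 1, 2 replaces 5 (the leftmost entry greater than 2); 5 is bumped to row 2. 5 is appended to row 2. The new tableau is [[1, 2], [3, 5], [4]].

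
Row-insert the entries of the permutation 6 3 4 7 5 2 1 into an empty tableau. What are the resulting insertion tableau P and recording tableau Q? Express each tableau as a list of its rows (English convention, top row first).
P = [[1, 4, 5], [2, 7], [3], [6]], Q = [[1, 3, 4], [2, 5], [6], [7]]

Insert each entry of the permutation into P by Schensted row insertion, recording in Q the position of each new cell.

Insert 6: appended to row 1. P = [[6]].
Insert 3: 3 bumps 6 from row 1; 6 starts row 2. P = [[3], [6]].
Insert 4: appended to row 1. P = [[3, 4], [6]].
Insert 7: appended to row 1. P = [[3, 4, 7], [6]].
Insert 5: 5 bumps 7 from row 1; 7 appends to row 2. P = [[3, 4, 5], [6, 7]].
Insert 2: 2 bumps 3 from row 1; 3 bumps 6 from row 2; 6 starts row 3. P = [[2, 4, 5], [3, 7], [6]].
Insert 1: 1 bumps 2 from row 1; 2 bumps 3 from row 2; 3 bumps 6 from row 3; 6 starts row 4. P = [[1, 4, 5], [2, 7], [3], [6]].

So P = [[1, 4, 5], [2, 7], [3], [6]], Q = [[1, 3, 4], [2, 5], [6], [7]].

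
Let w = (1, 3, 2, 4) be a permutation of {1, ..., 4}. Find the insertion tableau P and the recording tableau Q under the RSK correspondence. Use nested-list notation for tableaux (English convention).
Insert each entry of the permutation into P by Schensted row insertion, recording in Q the position of each new cell.

Insert 1: appended to row 1. P = [[1]].
Insert 3: appended to row 1. P = [[1, 3]].
Insert 2: 2 bumps 3 from row 1; 3 starts row 2. P = [[1, 2], [3]].
Insert 4: appended to row 1. P = [[1, 2, 4], [3]].

So P = [[1, 2, 4], [3]], Q = [[1, 2, 4], [3]].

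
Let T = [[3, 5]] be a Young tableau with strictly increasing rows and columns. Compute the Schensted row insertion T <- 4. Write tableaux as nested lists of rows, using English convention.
In row 1, 4 replaces 5 (the leftmost entry greater than 4); 5 is bumped to row 2. 5 starts a new row 2. The new tableau is [[3, 4], [5]].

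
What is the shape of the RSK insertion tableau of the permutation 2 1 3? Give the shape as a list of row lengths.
Row-insert each entry into an empty tableau.

After inserting 2: P = [[2]].
After inserting 1: P = [[1], [2]].
After inserting 3: P = [[1, 3], [2]].

The final insertion tableau P = [[1, 3], [2]] has shape [2, 1].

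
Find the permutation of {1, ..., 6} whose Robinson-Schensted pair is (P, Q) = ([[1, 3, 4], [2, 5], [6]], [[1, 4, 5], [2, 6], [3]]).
6 2 1 3 5 4

Reverse the RSK construction: for i from n down to 1, find the cell of Q containing i, remove the entry at that cell from P, and reverse-bump it up through P; the value ejected from row 1 is w(i).

Step i=6: Q has 6 at row 2, column 2; remove 5 from row 2 of P and reverse-bump: 5 enters row 1 and ejects 4. So w(6) = 4. P is now [[1, 3, 5], [2], [6]].
Step i=5: Q has 5 at row 1, column 3; remove that cell from P, ejecting 5. So w(5) = 5. P is now [[1, 3], [2], [6]].
Step i=4: Q has 4 at row 1, column 2; remove that cell from P, ejecting 3. So w(4) = 3. P is now [[1], [2], [6]].
Step i=3: Q has 3 at row 3, column 1; remove 6 from row 3 of P and reverse-bump: 6 enters row 2 and ejects 2; 2 enters row 1 and ejects 1. So w(3) = 1. P is now [[2], [6]].
Step i=2: Q has 2 at row 2, column 1; remove 6 from row 2 of P and reverse-bump: 6 enters row 1 and ejects 2. So w(2) = 2. P is now [[6]].
Step i=1: Q has 1 at row 1, column 1; remove that cell from P, ejecting 6. So w(1) = 6. P is now [].

So w = 6 2 1 3 5 4.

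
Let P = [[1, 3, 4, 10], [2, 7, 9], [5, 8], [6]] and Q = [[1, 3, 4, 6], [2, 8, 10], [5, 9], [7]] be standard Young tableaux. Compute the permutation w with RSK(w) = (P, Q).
Reverse the RSK construction: for i from n down to 1, find the cell of Q containing i, remove the entry at that cell from P, and reverse-bump it up through P; the value ejected from row 1 is w(i).

Step i=10: Q has 10 at row 2, column 3; remove 9 from row 2 of P and reverse-bump: 9 enters row 1 and ejects 4. So w(10) = 4. P is now [[1, 3, 9, 10], [2, 7], [5, 8], [6]].
Step i=9: Q has 9 at row 3, column 2; remove 8 from row 3 of P and reverse-bump: 8 enters row 2 and ejects 7; 7 enters row 1 and ejects 3. So w(9) = 3. P is now [[1, 7, 9, 10], [2, 8], [5], [6]].
Step i=8: Q has 8 at row 2, column 2; remove 8 from row 2 of P and reverse-bump: 8 enters row 1 and ejects 7. So w(8) = 7. P is now [[1, 8, 9, 10], [2], [5], [6]].
Step i=7: Q has 7 at row 4, column 1; remove 6 from row 4 of P and reverse-bump: 6 enters row 3 and ejects 5; 5 enters row 2 and ejects 2; 2 enters row 1 and ejects 1. So w(7) = 1. P is now [[2, 8, 9, 10], [5], [6]].
Step i=6: Q has 6 at row 1, column 4; remove that cell from P, ejecting 10. So w(6) = 10. P is now [[2, 8, 9], [5], [6]].
Step i=5: Q has 5 at row 3, column 1; remove 6 from row 3 of P and reverse-bump: 6 enters row 2 and ejects 5; 5 enters row 1 and ejects 2. So w(5) = 2. P is now [[5, 8, 9], [6]].
Step i=4: Q has 4 at row 1, column 3; remove that cell from P, ejecting 9. So w(4) = 9. P is now [[5, 8], [6]].
Step i=3: Q has 3 at row 1, column 2; remove that cell from P, ejecting 8. So w(3) = 8. P is now [[5], [6]].
Step i=2: Q has 2 at row 2, column 1; remove 6 from row 2 of P and reverse-bump: 6 enters row 1 and ejects 5. So w(2) = 5. P is now [[6]].
Step i=1: Q has 1 at row 1, column 1; remove that cell from P, ejecting 6. So w(1) = 6. P is now [].

So w = 6 5 8 9 2 10 1 7 3 4.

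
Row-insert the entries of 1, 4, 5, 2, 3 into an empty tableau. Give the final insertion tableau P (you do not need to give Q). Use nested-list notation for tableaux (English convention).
P = [[1, 2, 3], [4, 5]]

Insert 1: appended to row 1. P = [[1]].
Insert 4: appended to row 1. P = [[1, 4]].
Insert 5: appended to row 1. P = [[1, 4, 5]].
Insert 2: 2 bumps 4 from row 1; 4 starts row 2. P = [[1, 2, 5], [4]].
Insert 3: 3 bumps 5 from row 1; 5 appends to row 2. P = [[1, 2, 3], [4, 5]].

So P = [[1, 2, 3], [4, 5]].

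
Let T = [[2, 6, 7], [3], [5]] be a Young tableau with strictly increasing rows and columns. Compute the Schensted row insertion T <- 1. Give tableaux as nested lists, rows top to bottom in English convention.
[[1, 6, 7], [2], [3], [5]]

In row 1, 1 replaces 2 (the leftmost entry greater than 1); 2 is bumped to row 2. In row 2, 2 replaces 3 (the leftmost entry greater than 2); 3 is bumped to row 3. In row 3, 3 replaces 5 (the leftmost entry greater than 3); 5 is bumped to row 4. 5 starts a new row 4. The new tableau is [[1, 6, 7], [2], [3], [5]].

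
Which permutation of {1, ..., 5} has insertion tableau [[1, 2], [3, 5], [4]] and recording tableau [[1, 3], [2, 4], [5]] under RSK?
Reverse the RSK construction: for i from n down to 1, find the cell of Q containing i, remove the entry at that cell from P, and reverse-bump it up through P; the value ejected from row 1 is w(i).

Step i=5: Q has 5 at row 3, column 1; remove 4 from row 3 of P and reverse-bump: 4 enters row 2 and ejects 3; 3 enters row 1 and ejects 2. So w(5) = 2. P is now [[1, 3], [4, 5]].
Step i=4: Q has 4 at row 2, column 2; remove 5 from row 2 of P and reverse-bump: 5 enters row 1 and ejects 3. So w(4) = 3. P is now [[1, 5], [4]].
Step i=3: Q has 3 at row 1, column 2; remove that cell from P, ejecting 5. So w(3) = 5. P is now [[1], [4]].
Step i=2: Q has 2 at row 2, column 1; remove 4 from row 2 of P and reverse-bump: 4 enters row 1 and ejects 1. So w(2) = 1. P is now [[4]].
Step i=1: Q has 1 at row 1, column 1; remove that cell from P, ejecting 4. So w(1) = 4. P is now [].

So w = 4 1 5 3 2.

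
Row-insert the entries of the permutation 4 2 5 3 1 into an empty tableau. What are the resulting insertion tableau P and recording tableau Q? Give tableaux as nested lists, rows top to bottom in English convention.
P = [[1, 3], [2, 5], [4]], Q = [[1, 3], [2, 4], [5]]

Insert each entry of the permutation into P by Schensted row insertion, recording in Q the position of each new cell.

Insert 4: appended to row 1. P = [[4]].
Insert 2: 2 bumps 4 from row 1; 4 starts row 2. P = [[2], [4]].
Insert 5: appended to row 1. P = [[2, 5], [4]].
Insert 3: 3 bumps 5 from row 1; 5 appends to row 2. P = [[2, 3], [4, 5]].
Insert 1: 1 bumps 2 from row 1; 2 bumps 4 from row 2; 4 starts row 3. P = [[1, 3], [2, 5], [4]].

So P = [[1, 3], [2, 5], [4]], Q = [[1, 3], [2, 4], [5]].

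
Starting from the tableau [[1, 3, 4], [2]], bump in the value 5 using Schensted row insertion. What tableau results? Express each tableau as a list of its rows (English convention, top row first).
5 is larger than every entry of row 1, so it is appended to row 1. The new tableau is [[1, 3, 4, 5], [2]].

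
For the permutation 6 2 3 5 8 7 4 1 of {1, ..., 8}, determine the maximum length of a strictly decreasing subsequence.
4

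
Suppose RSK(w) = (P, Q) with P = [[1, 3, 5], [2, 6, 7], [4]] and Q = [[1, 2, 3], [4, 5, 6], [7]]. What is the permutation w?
4 6 7 2 3 5 1

Reverse RSK: for i = n, n-1, ..., 1, locate i in Q, remove the corresponding corner cell from P, and reverse-bump its entry up through P; the value ejected from row 1 is w(i).

So w = 4 6 7 2 3 5 1.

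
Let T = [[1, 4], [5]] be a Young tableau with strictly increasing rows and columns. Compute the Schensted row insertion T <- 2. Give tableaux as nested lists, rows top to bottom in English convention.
[[1, 2], [4], [5]]

In row 1, 2 replaces 4 (the leftmost entry greater than 2); 4 is bumped to row 2. In row 2, 4 replaces 5 (the leftmost entry greater than 4); 5 is bumped to row 3. 5 starts a new row 3. The new tableau is [[1, 2], [4], [5]].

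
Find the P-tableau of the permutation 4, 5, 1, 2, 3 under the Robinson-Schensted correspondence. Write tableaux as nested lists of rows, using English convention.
P = [[1, 2, 3], [4, 5]]

Insert 4: appended to row 1. P = [[4]].
Insert 5: appended to row 1. P = [[4, 5]].
Insert 1: 1 bumps 4 from row 1; 4 starts row 2. P = [[1, 5], [4]].
Insert 2: 2 bumps 5 from row 1; 5 appends to row 2. P = [[1, 2], [4, 5]].
Insert 3: appended to row 1. P = [[1, 2, 3], [4, 5]].

So P = [[1, 2, 3], [4, 5]].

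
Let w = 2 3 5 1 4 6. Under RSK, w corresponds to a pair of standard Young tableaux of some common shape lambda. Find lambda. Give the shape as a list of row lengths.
[4, 2]

RSK row insertion gives P = [[1, 3, 4, 6], [2, 5]], which has shape [4, 2].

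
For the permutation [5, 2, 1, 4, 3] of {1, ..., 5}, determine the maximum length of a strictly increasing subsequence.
2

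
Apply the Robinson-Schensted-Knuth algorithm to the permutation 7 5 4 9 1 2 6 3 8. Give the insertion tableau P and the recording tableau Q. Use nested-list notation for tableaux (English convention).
Insert each entry of the permutation into P by Schensted row insertion, recording in Q the position of each new cell.

Insert 7: appended to row 1. P = [[7]].
Insert 5: 5 bumps 7 from row 1; 7 starts row 2. P = [[5], [7]].
Insert 4: 4 bumps 5 from row 1; 5 bumps 7 from row 2; 7 starts row 3. P = [[4], [5], [7]].
Insert 9: appended to row 1. P = [[4, 9], [5], [7]].
Insert 1: 1 bumps 4 from row 1; 4 bumps 5 from row 2; 5 bumps 7 from row 3; 7 starts row 4. P = [[1, 9], [4], [5], [7]].
Insert 2: 2 bumps 9 from row 1; 9 appends to row 2. P = [[1, 2], [4, 9], [5], [7]].
Insert 6: appended to row 1. P = [[1, 2, 6], [4, 9], [5], [7]].
Insert 3: 3 bumps 6 from row 1; 6 bumps 9 from row 2; 9 appends to row 3. P = [[1, 2, 3], [4, 6], [5, 9], [7]].
Insert 8: appended to row 1. P = [[1, 2, 3, 8], [4, 6], [5, 9], [7]].

So P = [[1, 2, 3, 8], [4, 6], [5, 9], [7]], Q = [[1, 4, 7, 9], [2, 6], [3, 8], [5]].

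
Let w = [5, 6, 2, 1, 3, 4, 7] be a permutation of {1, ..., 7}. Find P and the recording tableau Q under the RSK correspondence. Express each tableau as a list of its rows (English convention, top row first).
P = [[1, 3, 4, 7], [2, 6], [5]], Q = [[1, 2, 6, 7], [3, 5], [4]]

Insert each entry of the permutation into P by Schensted row insertion, recording in Q the position of each new cell.

Insert 5: appended to row 1. P = [[5]].
Insert 6: appended to row 1. P = [[5, 6]].
Insert 2: 2 bumps 5 from row 1; 5 starts row 2. P = [[2, 6], [5]].
Insert 1: 1 bumps 2 from row 1; 2 bumps 5 from row 2; 5 starts row 3. P = [[1, 6], [2], [5]].
Insert 3: 3 bumps 6 from row 1; 6 appends to row 2. P = [[1, 3], [2, 6], [5]].
Insert 4: appended to row 1. P = [[1, 3, 4], [2, 6], [5]].
Insert 7: appended to row 1. P = [[1, 3, 4, 7], [2, 6], [5]].

So P = [[1, 3, 4, 7], [2, 6], [5]], Q = [[1, 2, 6, 7], [3, 5], [4]].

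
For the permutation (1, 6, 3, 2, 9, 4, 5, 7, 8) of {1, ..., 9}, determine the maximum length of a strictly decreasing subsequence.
3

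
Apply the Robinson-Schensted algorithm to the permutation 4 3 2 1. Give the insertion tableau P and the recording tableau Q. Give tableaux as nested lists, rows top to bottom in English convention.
P = [[1], [2], [3], [4]], Q = [[1], [2], [3], [4]]

Insert each entry of the permutation into P by Schensted row insertion, recording in Q the position of each new cell.

Insert 4: appended to row 1. P = [[4]].
Insert 3: 3 bumps 4 from row 1; 4 starts row 2. P = [[3], [4]].
Insert 2: 2 bumps 3 from row 1; 3 bumps 4 from row 2; 4 starts row 3. P = [[2], [3], [4]].
Insert 1: 1 bumps 2 from row 1; 2 bumps 3 from row 2; 3 bumps 4 from row 3; 4 starts row 4. P = [[1], [2], [3], [4]].

So P = [[1], [2], [3], [4]], Q = [[1], [2], [3], [4]].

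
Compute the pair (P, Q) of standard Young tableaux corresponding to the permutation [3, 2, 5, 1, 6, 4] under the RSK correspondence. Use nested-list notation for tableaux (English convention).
P = [[1, 4, 6], [2, 5], [3]], Q = [[1, 3, 5], [2, 6], [4]]

Insert each entry of the permutation into P by Schensted row insertion, recording in Q the position of each new cell.

Insert 3: appended to row 1. P = [[3]].
Insert 2: 2 bumps 3 from row 1; 3 starts row 2. P = [[2], [3]].
Insert 5: appended to row 1. P = [[2, 5], [3]].
Insert 1: 1 bumps 2 from row 1; 2 bumps 3 from row 2; 3 starts row 3. P = [[1, 5], [2], [3]].
Insert 6: appended to row 1. P = [[1, 5, 6], [2], [3]].
Insert 4: 4 bumps 5 from row 1; 5 appends to row 2. P = [[1, 4, 6], [2, 5], [3]].

So P = [[1, 4, 6], [2, 5], [3]], Q = [[1, 3, 5], [2, 6], [4]].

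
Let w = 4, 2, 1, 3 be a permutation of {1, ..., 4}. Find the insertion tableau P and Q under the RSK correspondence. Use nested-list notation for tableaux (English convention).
Insert each entry of the permutation into P by Schensted row insertion, recording in Q the position of each new cell.

Insert 4: appended to row 1. P = [[4]].
Insert 2: 2 bumps 4 from row 1; 4 starts row 2. P = [[2], [4]].
Insert 1: 1 bumps 2 from row 1; 2 bumps 4 from row 2; 4 starts row 3. P = [[1], [2], [4]].
Insert 3: appended to row 1. P = [[1, 3], [2], [4]].

So P = [[1, 3], [2], [4]], Q = [[1, 4], [2], [3]].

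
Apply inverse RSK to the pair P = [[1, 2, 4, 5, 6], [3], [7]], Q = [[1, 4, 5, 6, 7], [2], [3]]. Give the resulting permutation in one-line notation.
Reverse the RSK construction: for i from n down to 1, find the cell of Q containing i, remove the entry at that cell from P, and reverse-bump it up through P; the value ejected from row 1 is w(i).

Step i=7: Q has 7 at row 1, column 5; remove that cell from P, ejecting 6. So w(7) = 6. P is now [[1, 2, 4, 5], [3], [7]].
Step i=6: Q has 6 at row 1, column 4; remove that cell from P, ejecting 5. So w(6) = 5. P is now [[1, 2, 4], [3], [7]].
Step i=5: Q has 5 at row 1, column 3; remove that cell from P, ejecting 4. So w(5) = 4. P is now [[1, 2], [3], [7]].
Step i=4: Q has 4 at row 1, column 2; remove that cell from P, ejecting 2. So w(4) = 2. P is now [[1], [3], [7]].
Step i=3: Q has 3 at row 3, column 1; remove 7 from row 3 of P and reverse-bump: 7 enters row 2 and ejects 3; 3 enters row 1 and ejects 1. So w(3) = 1. P is now [[3], [7]].
Step i=2: Q has 2 at row 2, column 1; remove 7 from row 2 of P and reverse-bump: 7 enters row 1 and ejects 3. So w(2) = 3. P is now [[7]].
Step i=1: Q has 1 at row 1, column 1; remove that cell from P, ejecting 7. So w(1) = 7. P is now [].

So w = 7 3 1 2 4 5 6.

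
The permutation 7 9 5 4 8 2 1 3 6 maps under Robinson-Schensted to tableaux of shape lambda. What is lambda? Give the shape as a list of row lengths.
[3, 2, 2, 1, 1]

Row-insert each entry into an empty tableau.

After inserting 7: P = [[7]].
After inserting 9: P = [[7, 9]].
After inserting 5: P = [[5, 9], [7]].
After inserting 4: P = [[4, 9], [5], [7]].
After inserting 8: P = [[4, 8], [5, 9], [7]].
After inserting 2: P = [[2, 8], [4, 9], [5], [7]].
After inserting 1: P = [[1, 8], [2, 9], [4], [5], [7]].
After inserting 3: P = [[1, 3], [2, 8], [4, 9], [5], [7]].
After inserting 6: P = [[1, 3, 6], [2, 8], [4, 9], [5], [7]].

The final insertion tableau P = [[1, 3, 6], [2, 8], [4, 9], [5], [7]] has shape [3, 2, 2, 1, 1].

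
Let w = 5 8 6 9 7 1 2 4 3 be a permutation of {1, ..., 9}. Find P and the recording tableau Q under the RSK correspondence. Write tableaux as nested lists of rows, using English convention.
Insert each entry of the permutation into P by Schensted row insertion, recording in Q the position of each new cell.

Insert 5: appended to row 1. P = [[5]], Q = [[1]].
Insert 8: appended to row 1. P = [[5, 8]], Q = [[1, 2]].
Insert 6: 6 bumps 8 from row 1; 8 starts row 2. P = [[5, 6], [8]], Q = [[1, 2], [3]].
Insert 9: appended to row 1. P = [[5, 6, 9], [8]], Q = [[1, 2, 4], [3]].
Insert 7: 7 bumps 9 from row 1; 9 appends to row 2. P = [[5, 6, 7], [8, 9]], Q = [[1, 2, 4], [3, 5]].
Insert 1: 1 bumps 5 from row 1; 5 bumps 8 from row 2; 8 starts row 3. P = [[1, 6, 7], [5, 9], [8]], Q = [[1, 2, 4], [3, 5], [6]].
Insert 2: 2 bumps 6 from row 1; 6 bumps 9 from row 2; 9 appends to row 3. P = [[1, 2, 7], [5, 6], [8, 9]], Q = [[1, 2, 4], [3, 5], [6, 7]].
Insert 4: 4 bumps 7 from row 1; 7 appends to row 2. P = [[1, 2, 4], [5, 6, 7], [8, 9]], Q = [[1, 2, 4], [3, 5, 8], [6, 7]].
Insert 3: 3 bumps 4 from row 1; 4 bumps 5 from row 2; 5 bumps 8 from row 3; 8 starts row 4. P = [[1, 2, 3], [4, 6, 7], [5, 9], [8]], Q = [[1, 2, 4], [3, 5, 8], [6, 7], [9]].

So P = [[1, 2, 3], [4, 6, 7], [5, 9], [8]], Q = [[1, 2, 4], [3, 5, 8], [6, 7], [9]].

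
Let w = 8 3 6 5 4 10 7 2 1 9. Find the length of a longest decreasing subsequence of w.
6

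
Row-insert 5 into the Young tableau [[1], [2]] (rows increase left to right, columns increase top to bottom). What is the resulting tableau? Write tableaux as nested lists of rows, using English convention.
5 is larger than every entry of row 1, so it is appended to row 1. The new tableau is [[1, 5], [2]].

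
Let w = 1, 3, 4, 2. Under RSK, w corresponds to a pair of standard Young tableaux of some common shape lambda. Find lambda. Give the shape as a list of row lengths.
RSK row insertion gives P = [[1, 2, 4], [3]], which has shape [3, 1].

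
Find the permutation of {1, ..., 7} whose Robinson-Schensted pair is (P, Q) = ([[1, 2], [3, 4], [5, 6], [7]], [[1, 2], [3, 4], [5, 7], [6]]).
5 7 3 6 4 1 2

Reverse the RSK construction: for i from n down to 1, find the cell of Q containing i, remove the entry at that cell from P, and reverse-bump it up through P; the value ejected from row 1 is w(i).

Step i=7: Q has 7 at row 3, column 2; remove 6 from row 3 of P and reverse-bump: 6 enters row 2 and ejects 4; 4 enters row 1 and ejects 2. So w(7) = 2. P is now [[1, 4], [3, 6], [5], [7]].
Step i=6: Q has 6 at row 4, column 1; remove 7 from row 4 of P and reverse-bump: 7 enters row 3 and ejects 5; 5 enters row 2 and ejects 3; 3 enters row 1 and ejects 1. So w(6) = 1. P is now [[3, 4], [5, 6], [7]].
Step i=5: Q has 5 at row 3, column 1; remove 7 from row 3 of P and reverse-bump: 7 enters row 2 and ejects 6; 6 enters row 1 and ejects 4. So w(5) = 4. P is now [[3, 6], [5, 7]].
Step i=4: Q has 4 at row 2, column 2; remove 7 from row 2 of P and reverse-bump: 7 enters row 1 and ejects 6. So w(4) = 6. P is now [[3, 7], [5]].
Step i=3: Q has 3 at row 2, column 1; remove 5 from row 2 of P and reverse-bump: 5 enters row 1 and ejects 3. So w(3) = 3. P is now [[5, 7]].
Step i=2: Q has 2 at row 1, column 2; remove that cell from P, ejecting 7. So w(2) = 7. P is now [[5]].
Step i=1: Q has 1 at row 1, column 1; remove that cell from P, ejecting 5. So w(1) = 5. P is now [].

So w = 5 7 3 6 4 1 2.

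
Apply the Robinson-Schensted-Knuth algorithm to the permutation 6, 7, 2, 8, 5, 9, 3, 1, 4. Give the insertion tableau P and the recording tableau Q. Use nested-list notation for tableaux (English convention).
Insert each entry of the permutation into P by Schensted row insertion, recording in Q the position of each new cell.

Insert 6: appended to row 1. P = [[6]], Q = [[1]].
Insert 7: appended to row 1. P = [[6, 7]], Q = [[1, 2]].
Insert 2: 2 bumps 6 from row 1; 6 starts row 2. P = [[2, 7], [6]], Q = [[1, 2], [3]].
Insert 8: appended to row 1. P = [[2, 7, 8], [6]], Q = [[1, 2, 4], [3]].
Insert 5: 5 bumps 7 from row 1; 7 appends to row 2. P = [[2, 5, 8], [6, 7]], Q = [[1, 2, 4], [3, 5]].
Insert 9: appended to row 1. P = [[2, 5, 8, 9], [6, 7]], Q = [[1, 2, 4, 6], [3, 5]].
Insert 3: 3 bumps 5 from row 1; 5 bumps 6 from row 2; 6 starts row 3. P = [[2, 3, 8, 9], [5, 7], [6]], Q = [[1, 2, 4, 6], [3, 5], [7]].
Insert 1: 1 bumps 2 from row 1; 2 bumps 5 from row 2; 5 bumps 6 from row 3; 6 starts row 4. P = [[1, 3, 8, 9], [2, 7], [5], [6]], Q = [[1, 2, 4, 6], [3, 5], [7], [8]].
Insert 4: 4 bumps 8 from row 1; 8 appends to row 2. P = [[1, 3, 4, 9], [2, 7, 8], [5], [6]], Q = [[1, 2, 4, 6], [3, 5, 9], [7], [8]].

So P = [[1, 3, 4, 9], [2, 7, 8], [5], [6]], Q = [[1, 2, 4, 6], [3, 5, 9], [7], [8]].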